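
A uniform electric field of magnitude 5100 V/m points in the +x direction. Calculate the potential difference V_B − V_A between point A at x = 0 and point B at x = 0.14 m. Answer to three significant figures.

In a uniform field, potential decreases in the direction of E: V_B − V_A = −E·Δx.
V_B − V_A = −(5100 V/m)(0.140 m) = -714 V.

-714 V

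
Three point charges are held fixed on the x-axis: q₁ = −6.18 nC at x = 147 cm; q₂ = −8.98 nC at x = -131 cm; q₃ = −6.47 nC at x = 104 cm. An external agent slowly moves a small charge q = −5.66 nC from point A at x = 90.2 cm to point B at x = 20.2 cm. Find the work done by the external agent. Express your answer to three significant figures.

For quasistatic motion the external work equals the change in potential energy: W_ext = qΔV = q(V_B − V_A).
At A: distances to the source charges are 0.568 m, 2.21 m, 0.138 m; V_A = Σ kqᵢ/rᵢ = -556 V.
At B: distances to the source charges are 1.27 m, 1.51 m, 0.838 m; V_B = Σ kqᵢ/rᵢ = -167 V.
ΔV = V_B − V_A = 389 V.
W_ext = qΔV = (-5.66×10⁻⁹ C)(389 V) = -2.20×10⁻⁶ J.

-2.20×10⁻⁶ J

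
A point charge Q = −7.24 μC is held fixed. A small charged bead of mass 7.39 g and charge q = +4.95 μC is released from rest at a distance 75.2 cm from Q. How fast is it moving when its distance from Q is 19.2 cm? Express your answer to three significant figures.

Only the electrostatic force acts, so mechanical energy is conserved: ½mv² = U₁ − U₂ = kQq(1/r₁ − 1/r₂).
U₁ − U₂ = (8.99×10⁹ N·m²/C²)(-7.24×10⁻⁶ C)(4.95×10⁻⁶ C)(1/0.752 − 1/0.192) = 1.25 J.
v = √(2·1.25/7.39×10⁻³) = 18.4 m/s.

18.4 m/s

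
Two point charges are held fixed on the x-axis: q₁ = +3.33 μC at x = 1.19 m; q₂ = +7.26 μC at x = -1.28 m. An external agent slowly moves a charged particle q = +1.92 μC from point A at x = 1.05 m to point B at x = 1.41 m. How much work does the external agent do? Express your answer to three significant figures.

For quasistatic motion the external work equals the change in potential energy: W_ext = qΔV = q(V_B − V_A).
At A: distances to the source charges are 0.140 m, 2.33 m; V_A = Σ kqᵢ/rᵢ = 2.42×10⁵ V.
At B: distances to the source charges are 0.220 m, 2.69 m; V_B = Σ kqᵢ/rᵢ = 1.60×10⁵ V.
ΔV = V_B − V_A = -8.15×10⁴ V.
W_ext = qΔV = (1.92×10⁻⁶ C)(-8.15×10⁴ V) = -0.156 J.

-0.156 J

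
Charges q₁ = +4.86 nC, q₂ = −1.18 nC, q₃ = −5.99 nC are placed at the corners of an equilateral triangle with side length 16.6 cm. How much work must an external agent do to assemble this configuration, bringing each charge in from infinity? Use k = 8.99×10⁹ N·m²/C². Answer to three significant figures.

-1.50×10⁻⁶ J

The assembly work is the sum of pairwise potential energies, U = Σ_{i<j} kqᵢqⱼ/rᵢⱼ.
All three pair separations equal the side length, 0.166 m.
U = (-3.11×10⁻⁷) + (-1.58×10⁻⁶) + (3.83×10⁻⁷) = -1.50×10⁻⁶ J.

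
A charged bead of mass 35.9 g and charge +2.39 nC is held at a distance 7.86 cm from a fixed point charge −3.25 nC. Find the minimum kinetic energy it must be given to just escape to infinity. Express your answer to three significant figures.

To just escape, total mechanical energy must reach zero at infinity: ½mv²_min + U = 0, so ½mv²_min = −U = |kQq|/r.
|U| = |kQq|/r = (8.99×10⁹ N·m²/C²)(3.25×10⁻⁹)(2.39×10⁻⁹)/(0.0786) = 8.88×10⁻⁷ J.

8.88×10⁻⁷ J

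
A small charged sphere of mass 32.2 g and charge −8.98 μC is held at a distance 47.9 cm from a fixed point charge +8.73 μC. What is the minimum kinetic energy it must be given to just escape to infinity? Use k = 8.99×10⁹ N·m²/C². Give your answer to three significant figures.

1.47 J

To just escape, total mechanical energy must reach zero at infinity: ½mv²_min + U = 0, so ½mv²_min = −U = |kQq|/r.
|U| = |kQq|/r = (8.99×10⁹ N·m²/C²)(8.73×10⁻⁶)(8.98×10⁻⁶)/(0.479) = 1.47 J.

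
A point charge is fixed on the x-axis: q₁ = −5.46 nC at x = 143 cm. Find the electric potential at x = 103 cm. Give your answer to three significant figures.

-123 V

Electric potential is a scalar, so the contributions from each charge add algebraically: V = Σ kqᵢ/rᵢ.
V = k[(-5.46×10⁻⁹)/(0.400)] = -123 V.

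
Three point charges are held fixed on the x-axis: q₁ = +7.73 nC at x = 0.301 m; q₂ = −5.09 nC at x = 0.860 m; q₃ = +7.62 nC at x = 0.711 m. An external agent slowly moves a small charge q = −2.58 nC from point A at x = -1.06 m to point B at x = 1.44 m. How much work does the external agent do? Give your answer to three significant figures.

For quasistatic motion the external work equals the change in potential energy: W_ext = qΔV = q(V_B − V_A).
At A: distances to the source charges are 1.36 m, 1.92 m, 1.77 m; V_A = Σ kqᵢ/rᵢ = 65.9 V.
At B: distances to the source charges are 1.14 m, 0.580 m, 0.729 m; V_B = Σ kqᵢ/rᵢ = 76.1 V.
ΔV = V_B − V_A = 10.2 V.
W_ext = qΔV = (-2.58×10⁻⁹ C)(10.2 V) = -2.63×10⁻⁸ J.

-2.63×10⁻⁸ J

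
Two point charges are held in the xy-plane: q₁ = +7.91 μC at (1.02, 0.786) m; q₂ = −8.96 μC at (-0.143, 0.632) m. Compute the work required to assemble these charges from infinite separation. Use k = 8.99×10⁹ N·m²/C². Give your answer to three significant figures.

The work to assemble the configuration equals its total potential energy, U = Σ kqᵢqⱼ/rᵢⱼ over all pairs.
Pair separations: r₁₂ = 1.17 m.
U = (-0.543) = -0.543 J.

-0.543 J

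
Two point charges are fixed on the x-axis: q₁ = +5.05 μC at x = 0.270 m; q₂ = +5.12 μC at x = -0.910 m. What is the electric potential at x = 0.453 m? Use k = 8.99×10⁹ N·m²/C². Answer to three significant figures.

2.82×10⁵ V

The total potential is the scalar sum of each charge's contribution, V = Σ kqᵢ/rᵢ.
Distances from the field point to each charge: r₁ = 0.183 m, r₂ = 1.36 m.
V = k[(5.05×10⁻⁶)/(0.183) + (5.12×10⁻⁶)/(1.36)] = 2.82×10⁵ V.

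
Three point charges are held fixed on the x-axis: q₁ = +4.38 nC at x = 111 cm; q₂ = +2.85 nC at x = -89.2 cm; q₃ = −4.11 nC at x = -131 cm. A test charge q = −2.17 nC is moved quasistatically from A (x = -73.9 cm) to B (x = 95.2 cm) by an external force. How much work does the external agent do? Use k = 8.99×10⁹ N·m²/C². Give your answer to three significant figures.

For quasistatic motion the external work equals the change in potential energy: W_ext = qΔV = q(V_B − V_A).
At A: distances to the source charges are 1.85 m, 0.153 m, 0.571 m; V_A = Σ kqᵢ/rᵢ = 124 V.
At B: distances to the source charges are 0.158 m, 1.84 m, 2.26 m; V_B = Σ kqᵢ/rᵢ = 247 V.
ΔV = V_B − V_A = 123 V.
W_ext = qΔV = (-2.17×10⁻⁹ C)(123 V) = -2.66×10⁻⁷ J.

-2.66×10⁻⁷ J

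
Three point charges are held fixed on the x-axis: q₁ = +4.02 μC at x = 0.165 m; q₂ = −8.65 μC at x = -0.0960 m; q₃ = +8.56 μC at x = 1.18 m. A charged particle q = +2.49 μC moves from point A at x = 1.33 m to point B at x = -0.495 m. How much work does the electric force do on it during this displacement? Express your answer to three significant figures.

The work done by the electric force is W_field = −ΔU = −q(V_B − V_A) = q(V_A − V_B).
At A: distances to the source charges are 1.17 m, 1.43 m, 0.150 m; V_A = Σ kqᵢ/rᵢ = 4.90×10⁵ V.
At B: distances to the source charges are 0.660 m, 0.399 m, 1.67 m; V_B = Σ kqᵢ/rᵢ = -9.42×10⁴ V.
ΔV = V_B − V_A = -5.84×10⁵ V.
W_field = −qΔV = −(2.49×10⁻⁶ C)(-5.84×10⁵ V) = 1.45 J.

1.45 J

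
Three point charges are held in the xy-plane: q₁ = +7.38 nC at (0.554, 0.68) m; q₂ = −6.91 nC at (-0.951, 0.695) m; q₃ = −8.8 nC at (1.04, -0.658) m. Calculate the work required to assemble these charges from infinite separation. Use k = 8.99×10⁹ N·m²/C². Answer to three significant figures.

The work to assemble the configuration equals its total potential energy, U = Σ kqᵢqⱼ/rᵢⱼ over all pairs.
Pair separations: r₁₂ = 1.51 m, r₁₃ = 1.42 m, r₂₃ = 2.41 m.
U = (-3.05×10⁻⁷) + (-4.10×10⁻⁷) + (2.27×10⁻⁷) = -4.88×10⁻⁷ J.

-4.88×10⁻⁷ J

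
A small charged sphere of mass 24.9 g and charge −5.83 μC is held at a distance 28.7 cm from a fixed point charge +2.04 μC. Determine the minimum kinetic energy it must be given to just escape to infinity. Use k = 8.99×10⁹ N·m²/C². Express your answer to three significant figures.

0.373 J

To just escape, total mechanical energy must reach zero at infinity: ½mv²_min + U = 0, so ½mv²_min = −U = |kQq|/r.
|U| = |kQq|/r = (8.99×10⁹ N·m²/C²)(2.04×10⁻⁶)(5.83×10⁻⁶)/(0.287) = 0.373 J.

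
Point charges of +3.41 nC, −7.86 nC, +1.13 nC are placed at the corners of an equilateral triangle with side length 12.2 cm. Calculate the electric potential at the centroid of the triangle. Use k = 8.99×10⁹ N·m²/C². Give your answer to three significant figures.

The total potential is the scalar sum of each charge's contribution, V = Σ kqᵢ/rᵢ.
The distance from each vertex to the centroid is a/√3 = 0.0704 m.
V = k[(3.41×10⁻⁹)/(0.0704) + (-7.86×10⁻⁹)/(0.0704) + (1.13×10⁻⁹)/(0.0704)] = -424 V.

-424 V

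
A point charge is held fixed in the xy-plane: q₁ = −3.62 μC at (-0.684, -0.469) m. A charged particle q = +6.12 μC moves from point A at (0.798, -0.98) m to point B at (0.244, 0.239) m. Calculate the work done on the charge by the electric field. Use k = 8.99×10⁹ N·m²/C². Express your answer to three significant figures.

0.0436 J

The work done by the electric force is W_field = −ΔU = −q(V_B − V_A) = q(V_A − V_B).
At A: distance to the source charge is 1.57 m; V_A = kq₁/r = -2.08×10⁴ V.
At B: distance to the source charge is 1.17 m; V_B = kq₁/r = -2.79×10⁴ V.
ΔV = V_B − V_A = -7120 V.
W_field = −qΔV = −(6.12×10⁻⁶ C)(-7120 V) = 0.0436 J.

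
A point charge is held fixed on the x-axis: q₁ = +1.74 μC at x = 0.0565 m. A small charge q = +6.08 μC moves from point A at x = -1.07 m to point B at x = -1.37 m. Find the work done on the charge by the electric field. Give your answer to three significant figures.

0.0178 J

The work done by the electric force is W_field = −ΔU = −q(V_B − V_A) = q(V_A − V_B).
At A: distance to the source charge is 1.13 m; V_A = kq₁/r = 1.39×10⁴ V.
At B: distance to the source charge is 1.43 m; V_B = kq₁/r = 1.10×10⁴ V.
ΔV = V_B − V_A = -2920 V.
W_field = −qΔV = −(6.08×10⁻⁶ C)(-2920 V) = 0.0178 J.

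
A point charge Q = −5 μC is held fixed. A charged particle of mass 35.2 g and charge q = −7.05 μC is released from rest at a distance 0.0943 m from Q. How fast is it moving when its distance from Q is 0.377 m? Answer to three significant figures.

Only the electrostatic force acts, so mechanical energy is conserved: ½mv² = U₁ − U₂ = kQq(1/r₁ − 1/r₂).
U₁ − U₂ = (8.99×10⁹ N·m²/C²)(-5.00×10⁻⁶ C)(-7.05×10⁻⁶ C)(1/0.0943 − 1/0.377) = 2.52 J.
v = √(2·2.52/0.0352) = 12.0 m/s.

12.0 m/s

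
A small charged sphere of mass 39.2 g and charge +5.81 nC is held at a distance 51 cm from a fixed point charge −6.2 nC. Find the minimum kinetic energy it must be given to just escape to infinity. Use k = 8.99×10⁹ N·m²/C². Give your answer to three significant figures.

6.35×10⁻⁷ J

To just escape, total mechanical energy must reach zero at infinity: ½mv²_min + U = 0, so ½mv²_min = −U = |kQq|/r.
|U| = |kQq|/r = (8.99×10⁹ N·m²/C²)(6.20×10⁻⁹)(5.81×10⁻⁹)/(0.510) = 6.35×10⁻⁷ J.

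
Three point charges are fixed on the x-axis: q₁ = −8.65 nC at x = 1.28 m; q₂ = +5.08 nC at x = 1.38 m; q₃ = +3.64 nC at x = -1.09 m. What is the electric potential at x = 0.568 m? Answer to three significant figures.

Electric potential is a scalar, so the contributions from each charge add algebraically: V = Σ kqᵢ/rᵢ.
Distances from the field point to each charge: r₁ = 0.712 m, r₂ = 0.812 m, r₃ = 1.66 m.
V = k[(-8.65×10⁻⁹)/(0.712) + (5.08×10⁻⁹)/(0.812) + (3.64×10⁻⁹)/(1.66)] = -33.2 V.

-33.2 V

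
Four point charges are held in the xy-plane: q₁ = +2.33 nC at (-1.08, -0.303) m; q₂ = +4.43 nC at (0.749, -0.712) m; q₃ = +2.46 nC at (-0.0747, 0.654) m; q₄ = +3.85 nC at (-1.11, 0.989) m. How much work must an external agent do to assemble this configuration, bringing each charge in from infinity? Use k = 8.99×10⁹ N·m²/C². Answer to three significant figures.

The assembly work is the sum of pairwise potential energies, U = Σ_{i<j} kqᵢqⱼ/rᵢⱼ.
Pair separations: r₁₂ = 1.87 m, r₁₃ = 1.39 m, r₁₄ = 1.29 m, r₂₃ = 1.60 m, r₂₄ = 2.52 m, r₃₄ = 1.09 m.
Summing all 6 pair terms gives U = 3.50×10⁻⁷ J.

3.50×10⁻⁷ J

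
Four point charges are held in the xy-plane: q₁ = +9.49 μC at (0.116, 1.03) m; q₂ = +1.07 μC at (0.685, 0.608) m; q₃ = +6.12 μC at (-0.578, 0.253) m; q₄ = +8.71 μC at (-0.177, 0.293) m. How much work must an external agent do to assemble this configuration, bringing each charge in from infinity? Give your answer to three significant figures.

2.89 J

The assembly work is the sum of pairwise potential energies, U = Σ_{i<j} kqᵢqⱼ/rᵢⱼ.
Pair separations: r₁₂ = 0.708 m, r₁₃ = 1.04 m, r₁₄ = 0.793 m, r₂₃ = 1.31 m, r₂₄ = 0.918 m, r₃₄ = 0.403 m.
Summing all 6 pair terms gives U = 2.89 J.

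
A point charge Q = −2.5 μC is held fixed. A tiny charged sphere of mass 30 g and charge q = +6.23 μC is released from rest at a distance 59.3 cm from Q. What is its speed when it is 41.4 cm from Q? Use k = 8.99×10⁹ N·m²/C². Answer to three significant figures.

Only the electrostatic force acts, so mechanical energy is conserved: ½mv² = U₁ − U₂ = kQq(1/r₁ − 1/r₂).
U₁ − U₂ = (8.99×10⁹ N·m²/C²)(-2.50×10⁻⁶ C)(6.23×10⁻⁶ C)(1/0.593 − 1/0.414) = 0.102 J.
v = √(2·0.102/0.0300) = 2.61 m/s.

2.61 m/s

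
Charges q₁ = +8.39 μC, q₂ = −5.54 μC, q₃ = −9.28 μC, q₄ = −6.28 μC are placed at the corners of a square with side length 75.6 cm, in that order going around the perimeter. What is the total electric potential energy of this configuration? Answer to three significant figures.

The work to assemble the configuration equals its total potential energy, U = Σ kqᵢqⱼ/rᵢⱼ over all pairs.
The four side pairs have separation 0.756 m and the two diagonal pairs 1.07 m.
Summing all 6 pair terms gives U = -0.237 J.

-0.237 J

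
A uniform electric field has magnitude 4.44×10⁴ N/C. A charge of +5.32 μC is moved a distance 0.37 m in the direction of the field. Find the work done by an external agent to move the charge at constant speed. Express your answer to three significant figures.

The potential change for a displacement 0.37 m in the direction of the field is ΔV = −Ed = -1.64×10⁴ V.
W_ext = qΔV = -0.0874 J.

-0.0874 J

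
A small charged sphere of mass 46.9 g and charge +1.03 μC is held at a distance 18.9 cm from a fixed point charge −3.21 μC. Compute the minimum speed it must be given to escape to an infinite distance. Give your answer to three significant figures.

To just escape, total mechanical energy must reach zero at infinity: ½mv²_min + U = 0, so ½mv²_min = −U = |kQq|/r.
|U| = |kQq|/r = (8.99×10⁹ N·m²/C²)(3.21×10⁻⁶)(1.03×10⁻⁶)/(0.189) = 0.157 J.
v_min = √(2|U|/m) = √(2·0.157/0.0469) = 2.59 m/s.

2.59 m/s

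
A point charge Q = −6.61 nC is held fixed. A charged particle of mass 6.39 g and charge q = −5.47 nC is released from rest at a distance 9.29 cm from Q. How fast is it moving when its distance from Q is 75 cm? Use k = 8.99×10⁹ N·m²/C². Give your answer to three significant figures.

Only the electrostatic force acts, so mechanical energy is conserved: ½mv² = U₁ − U₂ = kQq(1/r₁ − 1/r₂).
U₁ − U₂ = (8.99×10⁹ N·m²/C²)(-6.61×10⁻⁹ C)(-5.47×10⁻⁹ C)(1/0.0929 − 1/0.750) = 3.07×10⁻⁶ J.
v = √(2·3.07×10⁻⁶/6.39×10⁻³) = 0.0310 m/s.

0.0310 m/s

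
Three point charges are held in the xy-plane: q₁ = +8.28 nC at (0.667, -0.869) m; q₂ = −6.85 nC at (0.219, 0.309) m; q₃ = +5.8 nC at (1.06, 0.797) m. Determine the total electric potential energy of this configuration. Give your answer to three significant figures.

-5.20×10⁻⁷ J

The assembly work is the sum of pairwise potential energies, U = Σ_{i<j} kqᵢqⱼ/rᵢⱼ.
Pair separations: r₁₂ = 1.26 m, r₁₃ = 1.71 m, r₂₃ = 0.972 m.
U = (-4.05×10⁻⁷) + (2.52×10⁻⁷) + (-3.67×10⁻⁷) = -5.20×10⁻⁷ J.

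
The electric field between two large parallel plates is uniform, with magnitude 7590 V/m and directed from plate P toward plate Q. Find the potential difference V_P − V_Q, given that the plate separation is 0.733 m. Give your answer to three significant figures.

In a uniform field, potential decreases in the direction of E: ΔV = −E·d for a displacement d parallel to E.
Going from Q to P is a displacement of 0.733 m opposite to the field, so V_P − V_Q = +Ed = 5560 V.

5560 V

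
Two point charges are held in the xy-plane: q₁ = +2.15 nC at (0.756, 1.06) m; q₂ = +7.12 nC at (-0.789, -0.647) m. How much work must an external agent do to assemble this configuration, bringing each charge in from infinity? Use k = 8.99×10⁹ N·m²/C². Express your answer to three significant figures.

5.98×10⁻⁸ J

The assembly work is the sum of pairwise potential energies, U = Σ_{i<j} kqᵢqⱼ/rᵢⱼ.
Pair separations: r₁₂ = 2.30 m.
U = (5.98×10⁻⁸) = 5.98×10⁻⁸ J.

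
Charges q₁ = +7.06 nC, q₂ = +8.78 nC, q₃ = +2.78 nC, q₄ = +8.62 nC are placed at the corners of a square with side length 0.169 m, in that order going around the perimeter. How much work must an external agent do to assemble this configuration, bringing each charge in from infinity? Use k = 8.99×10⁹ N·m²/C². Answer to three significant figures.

1.27×10⁻⁵ J

The work to assemble the configuration equals its total potential energy, U = Σ kqᵢqⱼ/rᵢⱼ over all pairs.
The four side pairs have separation 0.169 m and the two diagonal pairs 0.239 m.
Summing all 6 pair terms gives U = 1.27×10⁻⁵ J.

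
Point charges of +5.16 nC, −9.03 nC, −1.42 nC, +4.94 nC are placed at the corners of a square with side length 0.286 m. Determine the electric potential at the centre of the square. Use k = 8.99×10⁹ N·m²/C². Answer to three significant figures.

-15.6 V

Electric potential is a scalar, so the contributions from each charge add algebraically: V = Σ kqᵢ/rᵢ.
The distance from each corner to the centre is a√2/2 = 0.202 m.
V = k[(5.16×10⁻⁹)/(0.202) + (-9.03×10⁻⁹)/(0.202) + (-1.42×10⁻⁹)/(0.202) + (4.94×10⁻⁹)/(0.202)] = -15.6 V.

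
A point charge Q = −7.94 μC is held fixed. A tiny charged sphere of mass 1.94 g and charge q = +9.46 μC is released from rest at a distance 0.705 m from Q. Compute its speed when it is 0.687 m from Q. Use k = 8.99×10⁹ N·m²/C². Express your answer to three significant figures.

5.09 m/s

Only the electrostatic force acts, so mechanical energy is conserved: ½mv² = U₁ − U₂ = kQq(1/r₁ − 1/r₂).
U₁ − U₂ = (8.99×10⁹ N·m²/C²)(-7.94×10⁻⁶ C)(9.46×10⁻⁶ C)(1/0.705 − 1/0.687) = 0.0251 J.
v = √(2·0.0251/1.94×10⁻³) = 5.09 m/s.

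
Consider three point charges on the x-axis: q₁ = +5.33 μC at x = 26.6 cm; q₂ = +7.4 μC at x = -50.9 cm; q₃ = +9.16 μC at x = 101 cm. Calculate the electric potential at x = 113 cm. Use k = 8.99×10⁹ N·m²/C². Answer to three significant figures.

The total potential is the scalar sum of each charge's contribution, V = Σ kqᵢ/rᵢ.
Distances from the field point to each charge: r₁ = 0.864 m, r₂ = 1.64 m, r₃ = 0.120 m.
V = k[(5.33×10⁻⁶)/(0.864) + (7.40×10⁻⁶)/(1.64) + (9.16×10⁻⁶)/(0.120)] = 7.82×10⁵ V.

7.82×10⁵ V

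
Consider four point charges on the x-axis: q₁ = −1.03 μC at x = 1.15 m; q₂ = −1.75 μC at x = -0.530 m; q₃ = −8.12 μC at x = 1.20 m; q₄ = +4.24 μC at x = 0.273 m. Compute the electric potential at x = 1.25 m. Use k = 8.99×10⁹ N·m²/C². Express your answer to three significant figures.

The total potential is the scalar sum of each charge's contribution, V = Σ kqᵢ/rᵢ.
Distances from the field point to each charge: r₁ = 0.100 m, r₂ = 1.78 m, r₃ = 0.0500 m, r₄ = 0.977 m.
V = k[(-1.03×10⁻⁶)/(0.100) + (-1.75×10⁻⁶)/(1.78) + (-8.12×10⁻⁶)/(0.0500) + (4.24×10⁻⁶)/(0.977)] = -1.52×10⁶ V.

-1.52×10⁶ V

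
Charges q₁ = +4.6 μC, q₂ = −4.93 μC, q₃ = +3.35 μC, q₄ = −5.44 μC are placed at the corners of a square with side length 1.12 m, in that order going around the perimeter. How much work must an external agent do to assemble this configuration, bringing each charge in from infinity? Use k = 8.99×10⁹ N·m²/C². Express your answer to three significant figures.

The assembly work is the sum of pairwise potential energies, U = Σ_{i<j} kqᵢqⱼ/rᵢⱼ.
The four side pairs have separation 1.12 m and the two diagonal pairs 1.58 m.
Summing all 6 pair terms gives U = -0.422 J.

-0.422 J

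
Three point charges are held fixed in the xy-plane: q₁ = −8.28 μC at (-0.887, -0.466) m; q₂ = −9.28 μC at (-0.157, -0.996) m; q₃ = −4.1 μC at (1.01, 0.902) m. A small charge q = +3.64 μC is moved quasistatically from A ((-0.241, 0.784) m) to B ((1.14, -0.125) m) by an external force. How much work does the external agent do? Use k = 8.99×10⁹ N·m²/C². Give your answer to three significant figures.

0.0140 J

For quasistatic motion the external work equals the change in potential energy: W_ext = qΔV = q(V_B − V_A).
At A: distances to the source charges are 1.41 m, 1.78 m, 1.26 m; V_A = Σ kqᵢ/rᵢ = -1.29×10⁵ V.
At B: distances to the source charges are 2.06 m, 1.56 m, 1.04 m; V_B = Σ kqᵢ/rᵢ = -1.25×10⁵ V.
ΔV = V_B − V_A = 3830 V.
W_ext = qΔV = (3.64×10⁻⁶ C)(3830 V) = 0.0140 J.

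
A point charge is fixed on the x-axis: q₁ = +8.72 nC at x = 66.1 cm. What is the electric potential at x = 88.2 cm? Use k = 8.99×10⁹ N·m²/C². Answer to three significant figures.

355 V

The total potential is the scalar sum of each charge's contribution, V = Σ kqᵢ/rᵢ.
V = k[(8.72×10⁻⁹)/(0.221)] = 355 V.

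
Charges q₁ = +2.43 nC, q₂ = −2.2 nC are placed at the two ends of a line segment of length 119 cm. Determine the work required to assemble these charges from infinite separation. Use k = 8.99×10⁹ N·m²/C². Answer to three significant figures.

The work to assemble the configuration equals its total potential energy, U = Σ kqᵢqⱼ/rᵢⱼ over all pairs.
The separation is r = 1.19 m.
U = (-4.04×10⁻⁸) = -4.04×10⁻⁸ J.

-4.04×10⁻⁸ J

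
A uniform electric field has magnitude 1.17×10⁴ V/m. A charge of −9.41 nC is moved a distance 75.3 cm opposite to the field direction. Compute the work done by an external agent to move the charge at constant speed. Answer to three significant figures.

-8.29×10⁻⁵ J

The potential change for a displacement 75.3 cm opposite to the field direction is ΔV = +Ed = 8810 V.
W_ext = qΔV = -8.29×10⁻⁵ J.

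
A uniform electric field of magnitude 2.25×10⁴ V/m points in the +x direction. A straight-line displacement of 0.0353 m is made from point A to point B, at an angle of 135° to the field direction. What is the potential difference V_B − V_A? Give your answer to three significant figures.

Only the component of displacement along E changes the potential: ΔV = −E·d·cosθ.
ΔV = −(2.25×10⁴ V/m)(0.0353 m)cos135° = 562 V.

562 V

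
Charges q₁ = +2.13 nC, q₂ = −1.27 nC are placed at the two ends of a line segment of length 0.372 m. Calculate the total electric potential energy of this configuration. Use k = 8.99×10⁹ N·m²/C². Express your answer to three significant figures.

-6.54×10⁻⁸ J

The assembly work is the sum of pairwise potential energies, U = Σ_{i<j} kqᵢqⱼ/rᵢⱼ.
The separation is r = 0.372 m.
U = (-6.54×10⁻⁸) = -6.54×10⁻⁸ J.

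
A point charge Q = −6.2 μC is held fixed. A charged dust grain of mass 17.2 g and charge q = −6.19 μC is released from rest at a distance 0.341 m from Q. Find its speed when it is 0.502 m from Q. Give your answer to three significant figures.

6.14 m/s

Only the electrostatic force acts, so mechanical energy is conserved: ½mv² = U₁ − U₂ = kQq(1/r₁ − 1/r₂).
U₁ − U₂ = (8.99×10⁹ N·m²/C²)(-6.20×10⁻⁶ C)(-6.19×10⁻⁶ C)(1/0.341 − 1/0.502) = 0.324 J.
v = √(2·0.324/0.0172) = 6.14 m/s.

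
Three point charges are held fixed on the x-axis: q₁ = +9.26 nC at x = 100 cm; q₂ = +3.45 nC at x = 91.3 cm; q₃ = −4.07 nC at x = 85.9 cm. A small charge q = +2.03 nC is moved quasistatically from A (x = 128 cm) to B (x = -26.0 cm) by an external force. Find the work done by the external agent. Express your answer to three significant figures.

-4.77×10⁻⁷ J

For quasistatic motion the external work equals the change in potential energy: W_ext = qΔV = q(V_B − V_A).
At A: distances to the source charges are 0.280 m, 0.367 m, 0.421 m; V_A = Σ kqᵢ/rᵢ = 295 V.
At B: distances to the source charges are 1.26 m, 1.17 m, 1.12 m; V_B = Σ kqᵢ/rᵢ = 59.8 V.
ΔV = V_B − V_A = -235 V.
W_ext = qΔV = (2.03×10⁻⁹ C)(-235 V) = -4.77×10⁻⁷ J.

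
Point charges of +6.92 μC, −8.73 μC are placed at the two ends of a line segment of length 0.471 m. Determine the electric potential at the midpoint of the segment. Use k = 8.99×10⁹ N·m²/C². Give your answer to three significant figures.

The total potential is the scalar sum of each charge's contribution, V = Σ kqᵢ/rᵢ.
Each charge is 0.235 m from the midpoint.
V = k[(6.92×10⁻⁶)/(0.235) + (-8.73×10⁻⁶)/(0.235)] = -6.91×10⁴ V.

-6.91×10⁴ V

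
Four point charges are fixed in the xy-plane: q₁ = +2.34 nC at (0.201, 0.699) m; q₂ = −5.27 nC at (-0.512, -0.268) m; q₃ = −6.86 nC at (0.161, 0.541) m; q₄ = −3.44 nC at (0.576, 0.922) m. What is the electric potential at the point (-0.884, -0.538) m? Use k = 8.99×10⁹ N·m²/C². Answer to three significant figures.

Electric potential is a scalar, so the contributions from each charge add algebraically: V = Σ kqᵢ/rᵢ.
Distances from the field point to each charge: r₁ = 1.65 m, r₂ = 0.460 m, r₃ = 1.50 m, r₄ = 2.06 m.
V = k[(2.34×10⁻⁹)/(1.65) + (-5.27×10⁻⁹)/(0.460) + (-6.86×10⁻⁹)/(1.50) + (-3.44×10⁻⁹)/(2.06)] = -146 V.

-146 V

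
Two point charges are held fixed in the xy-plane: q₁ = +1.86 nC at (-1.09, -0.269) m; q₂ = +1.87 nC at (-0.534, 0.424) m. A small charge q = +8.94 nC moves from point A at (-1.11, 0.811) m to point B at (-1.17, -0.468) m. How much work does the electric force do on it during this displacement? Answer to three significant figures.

-4.79×10⁻⁷ J

The work done by the electric force is W_field = −ΔU = −q(V_B − V_A) = q(V_A − V_B).
At A: distances to the source charges are 1.08 m, 0.694 m; V_A = Σ kqᵢ/rᵢ = 39.7 V.
At B: distances to the source charges are 0.214 m, 1.10 m; V_B = Σ kqᵢ/rᵢ = 93.3 V.
ΔV = V_B − V_A = 53.6 V.
W_field = −qΔV = −(8.94×10⁻⁹ C)(53.6 V) = -4.79×10⁻⁷ J.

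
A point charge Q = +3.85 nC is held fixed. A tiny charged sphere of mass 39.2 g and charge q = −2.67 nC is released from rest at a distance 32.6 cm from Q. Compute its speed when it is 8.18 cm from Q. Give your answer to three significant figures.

6.57×10⁻³ m/s

Only the electrostatic force acts, so mechanical energy is conserved: ½mv² = U₁ − U₂ = kQq(1/r₁ − 1/r₂).
U₁ − U₂ = (8.99×10⁹ N·m²/C²)(3.85×10⁻⁹ C)(-2.67×10⁻⁹ C)(1/0.326 − 1/0.0818) = 8.46×10⁻⁷ J.
v = √(2·8.46×10⁻⁷/0.0392) = 6.57×10⁻³ m/s.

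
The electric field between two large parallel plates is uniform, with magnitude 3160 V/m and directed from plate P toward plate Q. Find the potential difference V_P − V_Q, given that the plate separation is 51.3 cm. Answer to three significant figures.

1620 V

In a uniform field, potential decreases in the direction of E: ΔV = −E·d for a displacement d parallel to E.
Going from Q to P is a displacement of 51.3 cm opposite to the field, so V_P − V_Q = +Ed = 1620 V.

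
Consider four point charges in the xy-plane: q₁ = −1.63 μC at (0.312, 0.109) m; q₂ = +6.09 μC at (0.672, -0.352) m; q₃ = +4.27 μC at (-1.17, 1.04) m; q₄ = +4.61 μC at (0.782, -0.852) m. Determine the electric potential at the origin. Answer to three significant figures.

8.82×10⁴ V

Electric potential is a scalar, so the contributions from each charge add algebraically: V = Σ kqᵢ/rᵢ.
Distances from the field point to each charge: r₁ = 0.330 m, r₂ = 0.759 m, r₃ = 1.57 m, r₄ = 1.16 m.
V = k[(-1.63×10⁻⁶)/(0.330) + (6.09×10⁻⁶)/(0.759) + (4.27×10⁻⁶)/(1.57) + (4.61×10⁻⁶)/(1.16)] = 8.82×10⁴ V.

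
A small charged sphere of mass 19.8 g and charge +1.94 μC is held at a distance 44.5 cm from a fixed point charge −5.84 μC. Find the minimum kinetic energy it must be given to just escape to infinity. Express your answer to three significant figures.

0.229 J

To just escape, total mechanical energy must reach zero at infinity: ½mv²_min + U = 0, so ½mv²_min = −U = |kQq|/r.
|U| = |kQq|/r = (8.99×10⁹ N·m²/C²)(5.84×10⁻⁶)(1.94×10⁻⁶)/(0.445) = 0.229 J.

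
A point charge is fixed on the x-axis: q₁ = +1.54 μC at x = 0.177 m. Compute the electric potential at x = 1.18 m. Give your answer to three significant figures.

Electric potential is a scalar, so the contributions from each charge add algebraically: V = Σ kqᵢ/rᵢ.
V = k[(1.54×10⁻⁶)/(1.00)] = 1.38×10⁴ V.

1.38×10⁴ V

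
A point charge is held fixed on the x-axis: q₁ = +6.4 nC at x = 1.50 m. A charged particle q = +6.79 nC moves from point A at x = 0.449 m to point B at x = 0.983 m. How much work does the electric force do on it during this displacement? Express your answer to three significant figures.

-3.84×10⁻⁷ J

The work done by the electric force is W_field = −ΔU = −q(V_B − V_A) = q(V_A − V_B).
At A: distance to the source charge is 1.05 m; V_A = kq₁/r = 54.7 V.
At B: distance to the source charge is 0.517 m; V_B = kq₁/r = 111 V.
ΔV = V_B − V_A = 56.5 V.
W_field = −qΔV = −(6.79×10⁻⁹ C)(56.5 V) = -3.84×10⁻⁷ J.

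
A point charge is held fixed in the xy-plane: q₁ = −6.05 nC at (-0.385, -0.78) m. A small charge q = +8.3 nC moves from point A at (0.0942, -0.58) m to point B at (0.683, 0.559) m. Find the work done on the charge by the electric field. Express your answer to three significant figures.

The work done by the electric force is W_field = −ΔU = −q(V_B − V_A) = q(V_A − V_B).
At A: distance to the source charge is 0.519 m; V_A = kq₁/r = -105 V.
At B: distance to the source charge is 1.71 m; V_B = kq₁/r = -31.8 V.
ΔV = V_B − V_A = 73.0 V.
W_field = −qΔV = −(8.30×10⁻⁹ C)(73.0 V) = -6.06×10⁻⁷ J.

-6.06×10⁻⁷ J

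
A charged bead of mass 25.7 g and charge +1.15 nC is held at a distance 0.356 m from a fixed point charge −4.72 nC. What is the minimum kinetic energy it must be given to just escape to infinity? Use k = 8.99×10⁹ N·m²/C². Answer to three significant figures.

To just escape, total mechanical energy must reach zero at infinity: ½mv²_min + U = 0, so ½mv²_min = −U = |kQq|/r.
|U| = |kQq|/r = (8.99×10⁹ N·m²/C²)(4.72×10⁻⁹)(1.15×10⁻⁹)/(0.356) = 1.37×10⁻⁷ J.

1.37×10⁻⁷ J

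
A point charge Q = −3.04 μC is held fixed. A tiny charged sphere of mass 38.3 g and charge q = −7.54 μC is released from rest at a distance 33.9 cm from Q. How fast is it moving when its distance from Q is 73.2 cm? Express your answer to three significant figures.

Only the electrostatic force acts, so mechanical energy is conserved: ½mv² = U₁ − U₂ = kQq(1/r₁ − 1/r₂).
U₁ − U₂ = (8.99×10⁹ N·m²/C²)(-3.04×10⁻⁶ C)(-7.54×10⁻⁶ C)(1/0.339 − 1/0.732) = 0.326 J.
v = √(2·0.326/0.0383) = 4.13 m/s.

4.13 m/s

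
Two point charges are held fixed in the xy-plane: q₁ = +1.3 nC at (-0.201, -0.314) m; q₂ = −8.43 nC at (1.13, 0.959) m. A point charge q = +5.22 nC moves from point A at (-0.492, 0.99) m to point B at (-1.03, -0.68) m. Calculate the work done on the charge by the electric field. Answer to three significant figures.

-1.20×10⁻⁷ J

The work done by the electric force is W_field = −ΔU = −q(V_B − V_A) = q(V_A − V_B).
At A: distances to the source charges are 1.34 m, 1.62 m; V_A = Σ kqᵢ/rᵢ = -38.0 V.
At B: distances to the source charges are 0.906 m, 2.71 m; V_B = Σ kqᵢ/rᵢ = -15.1 V.
ΔV = V_B − V_A = 22.9 V.
W_field = −qΔV = −(5.22×10⁻⁹ C)(22.9 V) = -1.20×10⁻⁷ J.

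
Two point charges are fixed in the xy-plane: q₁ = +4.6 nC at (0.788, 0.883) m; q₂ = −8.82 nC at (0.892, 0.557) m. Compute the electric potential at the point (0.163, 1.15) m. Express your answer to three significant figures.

The total potential is the scalar sum of each charge's contribution, V = Σ kqᵢ/rᵢ.
Distances from the field point to each charge: r₁ = 0.680 m, r₂ = 0.940 m.
V = k[(4.60×10⁻⁹)/(0.680) + (-8.82×10⁻⁹)/(0.940)] = -23.5 V.

-23.5 V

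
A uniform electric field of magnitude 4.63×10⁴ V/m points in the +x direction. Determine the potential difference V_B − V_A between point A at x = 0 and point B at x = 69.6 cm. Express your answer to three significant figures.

-3.22×10⁴ V

In a uniform field, potential decreases in the direction of E: V_B − V_A = −E·Δx.
V_B − V_A = −(4.63×10⁴ V/m)(0.696 m) = -3.22×10⁴ V.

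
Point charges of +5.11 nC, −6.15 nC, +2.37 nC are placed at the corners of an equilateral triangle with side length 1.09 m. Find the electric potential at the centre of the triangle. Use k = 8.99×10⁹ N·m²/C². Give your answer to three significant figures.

The total potential is the scalar sum of each charge's contribution, V = Σ kqᵢ/rᵢ.
The distance from each vertex to the centroid is a/√3 = 0.629 m.
V = k[(5.11×10⁻⁹)/(0.629) + (-6.15×10⁻⁹)/(0.629) + (2.37×10⁻⁹)/(0.629)] = 19.0 V.

19.0 V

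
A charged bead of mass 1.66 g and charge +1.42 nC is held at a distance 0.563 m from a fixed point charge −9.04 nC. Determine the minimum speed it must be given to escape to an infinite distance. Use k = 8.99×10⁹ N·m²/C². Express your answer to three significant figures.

To just escape, total mechanical energy must reach zero at infinity: ½mv²_min + U = 0, so ½mv²_min = −U = |kQq|/r.
|U| = |kQq|/r = (8.99×10⁹ N·m²/C²)(9.04×10⁻⁹)(1.42×10⁻⁹)/(0.563) = 2.05×10⁻⁷ J.
v_min = √(2|U|/m) = √(2·2.05×10⁻⁷/1.66×10⁻³) = 0.0157 m/s.

0.0157 m/s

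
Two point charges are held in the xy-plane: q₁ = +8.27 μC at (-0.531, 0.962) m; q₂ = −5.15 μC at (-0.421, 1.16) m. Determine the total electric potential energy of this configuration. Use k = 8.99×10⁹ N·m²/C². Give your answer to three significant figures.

The assembly work is the sum of pairwise potential energies, U = Σ_{i<j} kqᵢqⱼ/rᵢⱼ.
Pair separations: r₁₂ = 0.227 m.
U = (-1.69) = -1.69 J.

-1.69 J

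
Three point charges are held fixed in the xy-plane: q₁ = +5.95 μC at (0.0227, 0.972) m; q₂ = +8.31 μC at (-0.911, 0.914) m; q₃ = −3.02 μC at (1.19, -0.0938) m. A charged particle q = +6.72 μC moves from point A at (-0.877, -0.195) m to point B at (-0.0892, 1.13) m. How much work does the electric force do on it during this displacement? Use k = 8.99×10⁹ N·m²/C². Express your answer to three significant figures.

-1.74 J

The work done by the electric force is W_field = −ΔU = −q(V_B − V_A) = q(V_A − V_B).
At A: distances to the source charges are 1.47 m, 1.11 m, 2.07 m; V_A = Σ kqᵢ/rᵢ = 9.05×10⁴ V.
At B: distances to the source charges are 0.194 m, 0.850 m, 1.77 m; V_B = Σ kqᵢ/rᵢ = 3.49×10⁵ V.
ΔV = V_B − V_A = 2.58×10⁵ V.
W_field = −qΔV = −(6.72×10⁻⁶ C)(2.58×10⁵ V) = -1.74 J.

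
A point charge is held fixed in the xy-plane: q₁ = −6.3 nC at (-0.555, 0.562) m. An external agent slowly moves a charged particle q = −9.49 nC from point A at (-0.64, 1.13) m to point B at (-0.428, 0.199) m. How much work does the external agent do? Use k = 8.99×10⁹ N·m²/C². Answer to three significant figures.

4.62×10⁻⁷ J

For quasistatic motion the external work equals the change in potential energy: W_ext = qΔV = q(V_B − V_A).
At A: distance to the source charge is 0.574 m; V_A = kq₁/r = -98.6 V.
At B: distance to the source charge is 0.385 m; V_B = kq₁/r = -147 V.
ΔV = V_B − V_A = -48.7 V.
W_ext = qΔV = (-9.49×10⁻⁹ C)(-48.7 V) = 4.62×10⁻⁷ J.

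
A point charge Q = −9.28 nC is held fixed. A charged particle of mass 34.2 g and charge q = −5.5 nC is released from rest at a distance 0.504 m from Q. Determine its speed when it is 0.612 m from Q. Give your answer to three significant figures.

3.07×10⁻³ m/s

Only the electrostatic force acts, so mechanical energy is conserved: ½mv² = U₁ − U₂ = kQq(1/r₁ − 1/r₂).
U₁ − U₂ = (8.99×10⁹ N·m²/C²)(-9.28×10⁻⁹ C)(-5.50×10⁻⁹ C)(1/0.504 − 1/0.612) = 1.61×10⁻⁷ J.
v = √(2·1.61×10⁻⁷/0.0342) = 3.07×10⁻³ m/s.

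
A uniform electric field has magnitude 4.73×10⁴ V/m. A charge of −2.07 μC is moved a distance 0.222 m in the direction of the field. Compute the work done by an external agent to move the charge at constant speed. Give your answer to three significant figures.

0.0217 J

The potential change for a displacement 0.222 m in the direction of the field is ΔV = −Ed = -1.05×10⁴ V.
W_ext = qΔV = 0.0217 J.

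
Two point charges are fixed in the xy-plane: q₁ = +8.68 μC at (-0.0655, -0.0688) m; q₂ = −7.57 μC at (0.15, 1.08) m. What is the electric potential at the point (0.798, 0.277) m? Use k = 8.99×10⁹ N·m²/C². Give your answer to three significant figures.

1.79×10⁴ V

Electric potential is a scalar, so the contributions from each charge add algebraically: V = Σ kqᵢ/rᵢ.
Distances from the field point to each charge: r₁ = 0.930 m, r₂ = 1.03 m.
V = k[(8.68×10⁻⁶)/(0.930) + (-7.57×10⁻⁶)/(1.03)] = 1.79×10⁴ V.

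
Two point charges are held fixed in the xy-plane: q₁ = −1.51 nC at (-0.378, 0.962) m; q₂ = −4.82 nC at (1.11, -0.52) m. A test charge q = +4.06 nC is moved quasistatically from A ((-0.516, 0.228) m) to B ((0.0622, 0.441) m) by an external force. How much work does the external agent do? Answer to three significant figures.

For quasistatic motion the external work equals the change in potential energy: W_ext = qΔV = q(V_B − V_A).
At A: distances to the source charges are 0.747 m, 1.79 m; V_A = Σ kqᵢ/rᵢ = -42.4 V.
At B: distances to the source charges are 0.682 m, 1.42 m; V_B = Σ kqᵢ/rᵢ = -50.4 V.
ΔV = V_B − V_A = -7.99 V.
W_ext = qΔV = (4.06×10⁻⁹ C)(-7.99 V) = -3.25×10⁻⁸ J.

-3.25×10⁻⁸ J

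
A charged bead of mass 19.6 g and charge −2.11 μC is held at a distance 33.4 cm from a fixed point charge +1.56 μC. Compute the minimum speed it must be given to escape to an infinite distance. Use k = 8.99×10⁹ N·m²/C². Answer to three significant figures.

To just escape, total mechanical energy must reach zero at infinity: ½mv²_min + U = 0, so ½mv²_min = −U = |kQq|/r.
|U| = |kQq|/r = (8.99×10⁹ N·m²/C²)(1.56×10⁻⁶)(2.11×10⁻⁶)/(0.334) = 0.0886 J.
v_min = √(2|U|/m) = √(2·0.0886/0.0196) = 3.01 m/s.

3.01 m/s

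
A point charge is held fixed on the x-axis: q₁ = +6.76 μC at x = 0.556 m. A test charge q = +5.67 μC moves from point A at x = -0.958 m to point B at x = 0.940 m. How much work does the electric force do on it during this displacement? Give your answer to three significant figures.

The work done by the electric force is W_field = −ΔU = −q(V_B − V_A) = q(V_A − V_B).
At A: distance to the source charge is 1.51 m; V_A = kq₁/r = 4.01×10⁴ V.
At B: distance to the source charge is 0.384 m; V_B = kq₁/r = 1.58×10⁵ V.
ΔV = V_B − V_A = 1.18×10⁵ V.
W_field = −qΔV = −(5.67×10⁻⁶ C)(1.18×10⁵ V) = -0.670 J.

-0.670 J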